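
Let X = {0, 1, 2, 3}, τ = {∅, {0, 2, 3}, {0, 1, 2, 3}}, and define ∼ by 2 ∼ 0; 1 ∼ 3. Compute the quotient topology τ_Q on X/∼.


X/∼ = {[0=2], [1=3]}; |τ_Q| = 2.

Equivalence classes: [0=2], [1=3].
Quotient map π: X → X/∼ sends 0 ↦ [0=2], 1 ↦ [1=3], 2 ↦ [0=2], 3 ↦ [1=3].
For each subset V ⊆ X/∼, compute π^{-1}(V) ⊆ X and check whether π^{-1}(V) ∈ τ. V is open in τ_Q iff π^{-1}(V) ∈ τ.
  V = {}: π^{-1}(V) = ∅ ∈ τ ✓.
  V = {[0=2]}: π^{-1}(V) = {0, 2} ∉ τ ✗.
  V = {[1=3]}: π^{-1}(V) = {1, 3} ∉ τ ✗.
  V = {[0=2], [1=3]}: π^{-1}(V) = {0, 1, 2, 3} ∈ τ ✓.
Open sets in the quotient: τ_Q = {{}, {[0=2], [1=3]}} (2 elements).


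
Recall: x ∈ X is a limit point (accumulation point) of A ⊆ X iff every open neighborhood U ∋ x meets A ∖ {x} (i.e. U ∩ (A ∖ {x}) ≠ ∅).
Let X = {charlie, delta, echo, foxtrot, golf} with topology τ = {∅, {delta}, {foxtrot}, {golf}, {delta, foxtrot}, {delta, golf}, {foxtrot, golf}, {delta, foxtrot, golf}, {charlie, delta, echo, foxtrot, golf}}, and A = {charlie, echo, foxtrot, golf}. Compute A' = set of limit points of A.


A' = {charlie, echo}

For each x ∈ X, list the open sets U ∈ τ with x ∈ U, then check whether U ∩ (A ∖ {x}) ≠ ∅ for every such U.
  x = charlie: opens ∋ x are {charlie, delta, echo, foxtrot, golf}; each meets A ∖ {charlie}, so x IS a limit point.
  x = delta: open {delta} ∋ x has {delta} ∩ (A ∖ {delta}) = ∅, so x is NOT a limit point.
  x = echo: opens ∋ x are {charlie, delta, echo, foxtrot, golf}; each meets A ∖ {echo}, so x IS a limit point.
  x = foxtrot: open {foxtrot} ∋ x has {foxtrot} ∩ (A ∖ {foxtrot}) = ∅, so x is NOT a limit point.
  x = golf: open {golf} ∋ x has {golf} ∩ (A ∖ {golf}) = ∅, so x is NOT a limit point.
Collecting: A' = {charlie, echo}.


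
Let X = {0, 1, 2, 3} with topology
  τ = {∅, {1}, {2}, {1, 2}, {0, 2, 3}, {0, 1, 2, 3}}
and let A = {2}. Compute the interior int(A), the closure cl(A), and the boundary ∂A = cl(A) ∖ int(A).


int(A) = {2}, cl(A) = {0, 2, 3}, ∂A = {0, 3}.

Closed sets in (X, τ) are complements of opens:
  closed(X, τ) = {∅, {1}, {0, 3}, {0, 1, 3}, {0, 2, 3}, {0, 1, 2, 3}}.
int(A) = ⋃ {U ∈ τ : U ⊆ A}. Opens contained in A: ∅, {2}.
Taking the union of these: int(A) = {2}.
cl(A) = ⋂ {C closed : A ⊆ C}. Closed sets containing A: {0, 2, 3}, {0, 1, 2, 3}.
Intersecting these: cl(A) = {0, 2, 3}.
∂A = cl(A) ∖ int(A) = {0, 2, 3} ∖ {2} = {0, 3}.


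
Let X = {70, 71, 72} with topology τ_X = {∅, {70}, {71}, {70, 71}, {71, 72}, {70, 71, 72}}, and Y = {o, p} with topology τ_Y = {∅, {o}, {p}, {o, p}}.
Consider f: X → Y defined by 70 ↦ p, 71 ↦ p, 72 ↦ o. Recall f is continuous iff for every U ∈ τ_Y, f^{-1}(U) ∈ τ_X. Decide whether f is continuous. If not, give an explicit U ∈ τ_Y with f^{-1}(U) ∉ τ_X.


f is NOT continuous.

Compute f^{-1}(U) for each U ∈ τ_Y:
  U = ∅: f^{-1}(U) = ∅ ∈ τ_X ✓.
  U = {o}: f^{-1}(U) = {72} ∉ τ_X ✗.
  U = {p}: f^{-1}(U) = {70, 71} ∈ τ_X ✓.
  U = {o, p}: f^{-1}(U) = {70, 71, 72} ∈ τ_X ✓.
Found U = {o} with f^{-1}(U) = {72} not in τ_X. Therefore f is NOT continuous.


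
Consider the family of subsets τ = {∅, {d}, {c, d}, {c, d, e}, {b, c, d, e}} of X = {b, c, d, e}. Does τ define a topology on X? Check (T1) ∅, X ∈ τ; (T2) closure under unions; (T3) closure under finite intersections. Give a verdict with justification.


τ IS a topology on X.

Axiom (T1): ∅ ∈ τ? Yes; X ∈ τ? Yes.
Axiom (T2/T3): check pairwise unions and intersections of members of τ.
All pairwise intersections and unions checked — each lies in τ. Therefore τ satisfies (T1), (T2), (T3): it IS a topology on X.


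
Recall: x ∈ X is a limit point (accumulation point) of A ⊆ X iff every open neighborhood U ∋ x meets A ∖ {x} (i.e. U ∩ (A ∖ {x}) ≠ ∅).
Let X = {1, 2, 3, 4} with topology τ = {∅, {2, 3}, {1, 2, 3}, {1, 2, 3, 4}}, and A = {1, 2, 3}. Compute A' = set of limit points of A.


A' = {1, 2, 3, 4}

For each x ∈ X, list the open sets U ∈ τ with x ∈ U, then check whether U ∩ (A ∖ {x}) ≠ ∅ for every such U.
  x = 1: opens ∋ x are {1, 2, 3}, {1, 2, 3, 4}; each meets A ∖ {1}, so x IS a limit point.
  x = 2: opens ∋ x are {2, 3}, {1, 2, 3}, {1, 2, 3, 4}; each meets A ∖ {2}, so x IS a limit point.
  x = 3: opens ∋ x are {2, 3}, {1, 2, 3}, {1, 2, 3, 4}; each meets A ∖ {3}, so x IS a limit point.
  x = 4: opens ∋ x are {1, 2, 3, 4}; each meets A ∖ {4}, so x IS a limit point.
Collecting: A' = {1, 2, 3, 4}.


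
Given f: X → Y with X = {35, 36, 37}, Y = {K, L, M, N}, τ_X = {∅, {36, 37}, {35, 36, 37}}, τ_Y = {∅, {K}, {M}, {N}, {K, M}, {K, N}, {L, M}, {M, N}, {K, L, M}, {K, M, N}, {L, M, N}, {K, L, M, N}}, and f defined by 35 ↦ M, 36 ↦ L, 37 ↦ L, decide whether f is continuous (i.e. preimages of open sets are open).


f is NOT continuous.

Compute f^{-1}(U) for each U ∈ τ_Y:
  U = ∅: f^{-1}(U) = ∅ ∈ τ_X ✓.
  U = {K}: f^{-1}(U) = ∅ ∈ τ_X ✓.
  U = {M}: f^{-1}(U) = {35} ∉ τ_X ✗.
  U = {N}: f^{-1}(U) = ∅ ∈ τ_X ✓.
  U = {K, M}: f^{-1}(U) = {35} ∉ τ_X ✗.
  U = {K, N}: f^{-1}(U) = ∅ ∈ τ_X ✓.
  U = {L, M}: f^{-1}(U) = {35, 36, 37} ∈ τ_X ✓.
  U = {M, N}: f^{-1}(U) = {35} ∉ τ_X ✗.
  U = {K, L, M}: f^{-1}(U) = {35, 36, 37} ∈ τ_X ✓.
  U = {K, M, N}: f^{-1}(U) = {35} ∉ τ_X ✗.
  U = {L, M, N}: f^{-1}(U) = {35, 36, 37} ∈ τ_X ✓.
  U = {K, L, M, N}: f^{-1}(U) = {35, 36, 37} ∈ τ_X ✓.
Found U = {M} with f^{-1}(U) = {35} not in τ_X. Therefore f is NOT continuous.


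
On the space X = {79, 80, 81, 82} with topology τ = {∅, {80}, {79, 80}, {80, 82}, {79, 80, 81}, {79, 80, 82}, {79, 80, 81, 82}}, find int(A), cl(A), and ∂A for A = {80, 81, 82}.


int(A) = {80, 82}, cl(A) = {79, 80, 81, 82}, ∂A = {79, 81}.

Closed sets in (X, τ) are complements of opens:
  closed(X, τ) = {∅, {81}, {82}, {79, 81}, {81, 82}, {79, 81, 82}, {79, 80, 81, 82}}.
int(A) = ⋃ {U ∈ τ : U ⊆ A}. Opens contained in A: ∅, {80}, {80, 82}.
Taking the union of these: int(A) = {80, 82}.
cl(A) = ⋂ {C closed : A ⊆ C}. Closed sets containing A: {79, 80, 81, 82}.
Intersecting these: cl(A) = {79, 80, 81, 82}.
∂A = cl(A) ∖ int(A) = {79, 80, 81, 82} ∖ {80, 82} = {79, 81}.


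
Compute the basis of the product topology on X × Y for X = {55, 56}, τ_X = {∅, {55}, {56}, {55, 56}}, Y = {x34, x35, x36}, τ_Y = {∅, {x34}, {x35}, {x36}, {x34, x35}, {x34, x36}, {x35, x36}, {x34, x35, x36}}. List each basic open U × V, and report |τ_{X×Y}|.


Basis B = {∅ × ∅, {55} × {x34}, {55} × {x35}, {55} × {x36}, {56} × {x34}, {56} × {x35}, {56} × {x36}, {55} × {x34, x35}, {55} × {x34, x36}, {55, 56} × {x34}, {55} × {x35, x36}, {55, 56} × {x35}, {55, 56} × {x36}, {56} × {x34, x35}, {56} × {x34, x36}, {56} × {x35, x36}, {55} × {x34, x35, x36}, {56} × {x34, x35, x36}, {55, 56} × {x34, x35}, {55, 56} × {x34, x36}, {55, 56} × {x35, x36}, {55, 56} × {x34, x35, x36}}; |τ_{X×Y}| = 64.

Enumerate products U × V with U ∈ τ_X, V ∈ τ_Y (deduplicated):
  ∅ × ∅ = {} (∅)
  {55} × {x34} = {(55,x34)}
  {55} × {x35} = {(55,x35)}
  {55} × {x36} = {(55,x36)}
  {56} × {x34} = {(56,x34)}
  {56} × {x35} = {(56,x35)}
  {56} × {x36} = {(56,x36)}
  {55} × {x34, x35} = {(55,x34), (55,x35)}
  {55} × {x34, x36} = {(55,x34), (55,x36)}
  {55, 56} × {x34} = {(55,x34), (56,x34)}
  {55} × {x35, x36} = {(55,x35), (55,x36)}
  {55, 56} × {x35} = {(55,x35), (56,x35)}
  {55, 56} × {x36} = {(55,x36), (56,x36)}
  {56} × {x34, x35} = {(56,x34), (56,x35)}
  {56} × {x34, x36} = {(56,x34), (56,x36)}
  {56} × {x35, x36} = {(56,x35), (56,x36)}
  {55} × {x34, x35, x36} = {(55,x34), (55,x35), (55,x36)}
  {56} × {x34, x35, x36} = {(56,x34), (56,x35), (56,x36)}
  {55, 56} × {x34, x35} = {(55,x34), (55,x35), (56,x34), (56,x35)}
  {55, 56} × {x34, x36} = {(55,x34), (55,x36), (56,x34), (56,x36)}
  {55, 56} × {x35, x36} = {(55,x35), (55,x36), (56,x35), (56,x36)}
  {55, 56} × {x34, x35, x36} = {(55,x34), (55,x35), (55,x36), (56,x34), (56,x35), (56,x36)}
These 22 distinct sets form the basis B.
Close under arbitrary unions to get τ_{X×Y}; counting gives |τ_{X×Y}| = 64.


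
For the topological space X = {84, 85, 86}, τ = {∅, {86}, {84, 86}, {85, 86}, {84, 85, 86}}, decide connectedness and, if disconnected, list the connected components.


(X, τ) is connected.

Find clopen sets (U ∈ τ with X ∖ U ∈ τ):
  U = ∅, X ∖ U = {84, 85, 86} — both open, so U is clopen.
  U = {84, 85, 86}, X ∖ U = ∅ — both open, so U is clopen.
Only trivial clopens (∅ and X) exist, so (X, τ) is connected.
Compute connected components by grouping points that agree on all clopens:
  component: {84, 85, 86}


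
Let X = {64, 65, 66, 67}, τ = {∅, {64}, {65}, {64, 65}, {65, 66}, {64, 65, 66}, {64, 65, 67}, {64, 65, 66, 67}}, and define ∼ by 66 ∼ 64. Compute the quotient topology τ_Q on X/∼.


X/∼ = {[64=66], [65], [67]}; |τ_Q| = 4.

Equivalence classes: [64=66], [65], [67].
Quotient map π: X → X/∼ sends 64 ↦ [64=66], 65 ↦ [65], 66 ↦ [64=66], 67 ↦ [67].
For each subset V ⊆ X/∼, compute π^{-1}(V) ⊆ X and check whether π^{-1}(V) ∈ τ. V is open in τ_Q iff π^{-1}(V) ∈ τ.
  V = {}: π^{-1}(V) = ∅ ∈ τ ✓.
  V = {[64=66]}: π^{-1}(V) = {64, 66} ∉ τ ✗.
  V = {[65]}: π^{-1}(V) = {65} ∈ τ ✓.
  V = {[64=66], [65]}: π^{-1}(V) = {64, 65, 66} ∈ τ ✓.
  V = {[67]}: π^{-1}(V) = {67} ∉ τ ✗.
  V = {[64=66], [67]}: π^{-1}(V) = {64, 66, 67} ∉ τ ✗.
  V = {[65], [67]}: π^{-1}(V) = {65, 67} ∉ τ ✗.
  V = {[64=66], [65], [67]}: π^{-1}(V) = {64, 65, 66, 67} ∈ τ ✓.
Open sets in the quotient: τ_Q = {{}, {[65]}, {[64=66], [65]}, {[64=66], [65], [67]}} (4 elements).


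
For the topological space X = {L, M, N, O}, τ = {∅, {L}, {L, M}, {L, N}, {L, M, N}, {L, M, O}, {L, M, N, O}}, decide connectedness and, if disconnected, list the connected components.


(X, τ) is connected.

Find clopen sets (U ∈ τ with X ∖ U ∈ τ):
  U = ∅, X ∖ U = {L, M, N, O} — both open, so U is clopen.
  U = {L, M, N, O}, X ∖ U = ∅ — both open, so U is clopen.
Only trivial clopens (∅ and X) exist, so (X, τ) is connected.
Compute connected components by grouping points that agree on all clopens:
  component: {L, M, N, O}


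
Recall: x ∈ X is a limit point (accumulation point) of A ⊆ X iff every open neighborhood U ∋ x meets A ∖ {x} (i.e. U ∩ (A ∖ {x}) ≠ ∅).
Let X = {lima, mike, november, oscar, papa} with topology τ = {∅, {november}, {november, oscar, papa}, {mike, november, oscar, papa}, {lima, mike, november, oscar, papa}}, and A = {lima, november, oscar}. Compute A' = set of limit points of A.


A' = {lima, mike, oscar, papa}

For each x ∈ X, list the open sets U ∈ τ with x ∈ U, then check whether U ∩ (A ∖ {x}) ≠ ∅ for every such U.
  x = lima: opens ∋ x are {lima, mike, november, oscar, papa}; each meets A ∖ {lima}, so x IS a limit point.
  x = mike: opens ∋ x are {mike, november, oscar, papa}, {lima, mike, november, oscar, papa}; each meets A ∖ {mike}, so x IS a limit point.
  x = november: open {november} ∋ x has {november} ∩ (A ∖ {november}) = ∅, so x is NOT a limit point.
  x = oscar: opens ∋ x are {november, oscar, papa}, {mike, november, oscar, papa}, {lima, mike, november, oscar, papa}; each meets A ∖ {oscar}, so x IS a limit point.
  x = papa: opens ∋ x are {november, oscar, papa}, {mike, november, oscar, papa}, {lima, mike, november, oscar, papa}; each meets A ∖ {papa}, so x IS a limit point.
Collecting: A' = {lima, mike, oscar, papa}.


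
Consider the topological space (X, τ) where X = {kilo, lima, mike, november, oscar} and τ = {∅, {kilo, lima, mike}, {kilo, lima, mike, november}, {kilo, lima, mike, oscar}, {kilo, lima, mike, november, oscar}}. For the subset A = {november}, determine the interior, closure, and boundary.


int(A) = ∅, cl(A) = {november}, ∂A = {november}.

Closed sets in (X, τ) are complements of opens:
  closed(X, τ) = {∅, {november}, {oscar}, {november, oscar}, {kilo, lima, mike, november, oscar}}.
int(A) = ⋃ {U ∈ τ : U ⊆ A}. Opens contained in A: ∅.
Taking the union of these: int(A) = ∅.
cl(A) = ⋂ {C closed : A ⊆ C}. Closed sets containing A: {november}, {november, oscar}, {kilo, lima, mike, november, oscar}.
Intersecting these: cl(A) = {november}.
∂A = cl(A) ∖ int(A) = {november} ∖ ∅ = {november}.


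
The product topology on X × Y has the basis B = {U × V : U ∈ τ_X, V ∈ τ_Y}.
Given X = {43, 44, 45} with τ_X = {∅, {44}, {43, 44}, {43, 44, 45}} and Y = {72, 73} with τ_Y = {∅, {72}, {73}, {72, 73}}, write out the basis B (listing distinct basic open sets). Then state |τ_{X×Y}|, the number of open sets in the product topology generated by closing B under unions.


Basis B = {∅ × ∅, {44} × {72}, {44} × {73}, {43, 44} × {72}, {43, 44} × {73}, {44} × {72, 73}, {43, 44, 45} × {72}, {43, 44, 45} × {73}, {43, 44} × {72, 73}, {43, 44, 45} × {72, 73}}; |τ_{X×Y}| = 16.

Enumerate products U × V with U ∈ τ_X, V ∈ τ_Y (deduplicated):
  ∅ × ∅ = {} (∅)
  {44} × {72} = {(44,72)}
  {44} × {73} = {(44,73)}
  {43, 44} × {72} = {(43,72), (44,72)}
  {43, 44} × {73} = {(43,73), (44,73)}
  {44} × {72, 73} = {(44,72), (44,73)}
  {43, 44, 45} × {72} = {(43,72), (44,72), (45,72)}
  {43, 44, 45} × {73} = {(43,73), (44,73), (45,73)}
  {43, 44} × {72, 73} = {(43,72), (43,73), (44,72), (44,73)}
  {43, 44, 45} × {72, 73} = {(43,72), (43,73), (44,72), (44,73), (45,72), (45,73)}
These 10 distinct sets form the basis B.
Close under arbitrary unions to get τ_{X×Y}; counting gives |τ_{X×Y}| = 16.


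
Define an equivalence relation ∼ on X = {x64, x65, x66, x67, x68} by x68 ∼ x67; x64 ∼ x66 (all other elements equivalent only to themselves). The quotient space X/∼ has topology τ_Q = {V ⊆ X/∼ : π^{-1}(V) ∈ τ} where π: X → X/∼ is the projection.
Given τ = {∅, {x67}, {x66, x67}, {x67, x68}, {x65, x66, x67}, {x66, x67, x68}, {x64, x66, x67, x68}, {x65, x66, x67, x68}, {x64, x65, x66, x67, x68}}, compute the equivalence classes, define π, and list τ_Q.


X/∼ = {[x64=x66], [x65], [x67=x68]}; |τ_Q| = 4.

Equivalence classes: [x64=x66], [x65], [x67=x68].
Quotient map π: X → X/∼ sends x64 ↦ [x64=x66], x65 ↦ [x65], x66 ↦ [x64=x66], x67 ↦ [x67=x68], x68 ↦ [x67=x68].
For each subset V ⊆ X/∼, compute π^{-1}(V) ⊆ X and check whether π^{-1}(V) ∈ τ. V is open in τ_Q iff π^{-1}(V) ∈ τ.
  V = {}: π^{-1}(V) = ∅ ∈ τ ✓.
  V = {[x64=x66]}: π^{-1}(V) = {x64, x66} ∉ τ ✗.
  V = {[x65]}: π^{-1}(V) = {x65} ∉ τ ✗.
  V = {[x64=x66], [x65]}: π^{-1}(V) = {x64, x65, x66} ∉ τ ✗.
  V = {[x67=x68]}: π^{-1}(V) = {x67, x68} ∈ τ ✓.
  V = {[x64=x66], [x67=x68]}: π^{-1}(V) = {x64, x66, x67, x68} ∈ τ ✓.
  V = {[x65], [x67=x68]}: π^{-1}(V) = {x65, x67, x68} ∉ τ ✗.
  V = {[x64=x66], [x65], [x67=x68]}: π^{-1}(V) = {x64, x65, x66, x67, x68} ∈ τ ✓.
Open sets in the quotient: τ_Q = {{}, {[x67=x68]}, {[x64=x66], [x67=x68]}, {[x64=x66], [x65], [x67=x68]}} (4 elements).


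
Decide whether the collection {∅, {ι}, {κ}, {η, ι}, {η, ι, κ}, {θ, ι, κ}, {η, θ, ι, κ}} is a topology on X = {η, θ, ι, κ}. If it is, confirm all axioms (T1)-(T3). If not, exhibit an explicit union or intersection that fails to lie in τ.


τ is NOT a topology on X.

Axiom (T1): ∅ ∈ τ? Yes; X ∈ τ? Yes.
Axiom (T2/T3): check pairwise unions and intersections of members of τ.
Counterexample for (T2): {ι} ∪ {κ} = {ι, κ} ∉ τ. Therefore τ is NOT a topology.


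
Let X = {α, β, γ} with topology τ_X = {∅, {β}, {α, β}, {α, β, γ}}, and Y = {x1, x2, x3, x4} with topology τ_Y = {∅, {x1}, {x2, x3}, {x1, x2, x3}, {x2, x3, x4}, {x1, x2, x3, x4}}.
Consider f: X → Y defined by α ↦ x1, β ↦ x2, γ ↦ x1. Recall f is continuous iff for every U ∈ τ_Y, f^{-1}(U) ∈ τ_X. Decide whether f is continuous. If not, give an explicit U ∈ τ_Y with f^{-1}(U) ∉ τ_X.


f is NOT continuous.

Compute f^{-1}(U) for each U ∈ τ_Y:
  U = ∅: f^{-1}(U) = ∅ ∈ τ_X ✓.
  U = {x1}: f^{-1}(U) = {α, γ} ∉ τ_X ✗.
  U = {x2, x3}: f^{-1}(U) = {β} ∈ τ_X ✓.
  U = {x1, x2, x3}: f^{-1}(U) = {α, β, γ} ∈ τ_X ✓.
  U = {x2, x3, x4}: f^{-1}(U) = {β} ∈ τ_X ✓.
  U = {x1, x2, x3, x4}: f^{-1}(U) = {α, β, γ} ∈ τ_X ✓.
Found U = {x1} with f^{-1}(U) = {α, γ} not in τ_X. Therefore f is NOT continuous.


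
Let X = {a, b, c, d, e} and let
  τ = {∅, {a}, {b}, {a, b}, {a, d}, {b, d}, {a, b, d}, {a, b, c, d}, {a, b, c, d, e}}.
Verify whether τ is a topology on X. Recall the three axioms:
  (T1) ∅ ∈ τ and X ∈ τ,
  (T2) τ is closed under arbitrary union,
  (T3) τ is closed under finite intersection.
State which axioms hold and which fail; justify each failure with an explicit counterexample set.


τ is NOT a topology on X.

Axiom (T1): ∅ ∈ τ? Yes; X ∈ τ? Yes.
Axiom (T2/T3): check pairwise unions and intersections of members of τ.
Counterexample for (T3): {a, d} ∩ {b, d} = {d} ∉ τ. Therefore τ is NOT a topology.


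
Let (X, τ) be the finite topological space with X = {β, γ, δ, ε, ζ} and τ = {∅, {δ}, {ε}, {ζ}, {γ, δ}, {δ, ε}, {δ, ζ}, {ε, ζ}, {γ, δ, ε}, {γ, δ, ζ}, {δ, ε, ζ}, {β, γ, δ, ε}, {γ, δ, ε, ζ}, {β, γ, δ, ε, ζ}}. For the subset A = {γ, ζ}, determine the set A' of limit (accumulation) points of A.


A' = {β}

For each x ∈ X, list the open sets U ∈ τ with x ∈ U, then check whether U ∩ (A ∖ {x}) ≠ ∅ for every such U.
  x = β: opens ∋ x are {β, γ, δ, ε}, {β, γ, δ, ε, ζ}; each meets A ∖ {β}, so x IS a limit point.
  x = γ: open {γ, δ} ∋ x has {γ, δ} ∩ (A ∖ {γ}) = ∅, so x is NOT a limit point.
  x = δ: open {δ} ∋ x has {δ} ∩ (A ∖ {δ}) = ∅, so x is NOT a limit point.
  x = ε: open {ε} ∋ x has {ε} ∩ (A ∖ {ε}) = ∅, so x is NOT a limit point.
  x = ζ: open {ζ} ∋ x has {ζ} ∩ (A ∖ {ζ}) = ∅, so x is NOT a limit point.
Collecting: A' = {β}.


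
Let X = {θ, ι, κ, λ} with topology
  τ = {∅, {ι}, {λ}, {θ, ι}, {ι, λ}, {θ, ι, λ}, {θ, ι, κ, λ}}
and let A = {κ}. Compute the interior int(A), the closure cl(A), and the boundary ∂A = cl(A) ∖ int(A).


int(A) = ∅, cl(A) = {κ}, ∂A = {κ}.

Closed sets in (X, τ) are complements of opens:
  closed(X, τ) = {∅, {κ}, {θ, κ}, {κ, λ}, {θ, ι, κ}, {θ, κ, λ}, {θ, ι, κ, λ}}.
int(A) = ⋃ {U ∈ τ : U ⊆ A}. Opens contained in A: ∅.
Taking the union of these: int(A) = ∅.
cl(A) = ⋂ {C closed : A ⊆ C}. Closed sets containing A: {κ}, {θ, κ}, {κ, λ}, {θ, ι, κ}, {θ, κ, λ}, {θ, ι, κ, λ}.
Intersecting these: cl(A) = {κ}.
∂A = cl(A) ∖ int(A) = {κ} ∖ ∅ = {κ}.


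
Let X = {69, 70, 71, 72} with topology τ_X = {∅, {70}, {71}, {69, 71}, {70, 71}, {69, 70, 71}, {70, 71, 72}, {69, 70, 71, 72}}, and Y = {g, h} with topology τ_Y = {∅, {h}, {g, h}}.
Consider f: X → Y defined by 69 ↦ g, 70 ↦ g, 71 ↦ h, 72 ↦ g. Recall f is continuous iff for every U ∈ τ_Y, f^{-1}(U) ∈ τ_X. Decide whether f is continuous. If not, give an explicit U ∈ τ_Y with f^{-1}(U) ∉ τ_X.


f IS continuous.

Compute f^{-1}(U) for each U ∈ τ_Y:
  U = ∅: f^{-1}(U) = ∅ ∈ τ_X ✓.
  U = {h}: f^{-1}(U) = {71} ∈ τ_X ✓.
  U = {g, h}: f^{-1}(U) = {69, 70, 71, 72} ∈ τ_X ✓.
Every preimage lies in τ_X, so f IS continuous.


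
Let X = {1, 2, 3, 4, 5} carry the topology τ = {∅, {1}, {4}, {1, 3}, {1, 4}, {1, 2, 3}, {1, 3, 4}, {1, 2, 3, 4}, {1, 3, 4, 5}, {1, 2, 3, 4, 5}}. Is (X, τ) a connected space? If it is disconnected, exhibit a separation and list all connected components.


(X, τ) is connected.

Find clopen sets (U ∈ τ with X ∖ U ∈ τ):
  U = ∅, X ∖ U = {1, 2, 3, 4, 5} — both open, so U is clopen.
  U = {1, 2, 3, 4, 5}, X ∖ U = ∅ — both open, so U is clopen.
Only trivial clopens (∅ and X) exist, so (X, τ) is connected.
Compute connected components by grouping points that agree on all clopens:
  component: {1, 2, 3, 4, 5}


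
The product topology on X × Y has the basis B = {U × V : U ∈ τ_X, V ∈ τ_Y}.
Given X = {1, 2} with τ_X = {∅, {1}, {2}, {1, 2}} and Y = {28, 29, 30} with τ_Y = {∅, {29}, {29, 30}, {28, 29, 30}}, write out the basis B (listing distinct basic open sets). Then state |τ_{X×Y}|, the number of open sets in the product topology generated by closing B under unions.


Basis B = {∅ × ∅, {1} × {29}, {2} × {29}, {1} × {29, 30}, {1, 2} × {29}, {2} × {29, 30}, {1} × {28, 29, 30}, {2} × {28, 29, 30}, {1, 2} × {29, 30}, {1, 2} × {28, 29, 30}}; |τ_{X×Y}| = 16.

Enumerate products U × V with U ∈ τ_X, V ∈ τ_Y (deduplicated):
  ∅ × ∅ = {} (∅)
  {1} × {29} = {(1,29)}
  {2} × {29} = {(2,29)}
  {1} × {29, 30} = {(1,29), (1,30)}
  {1, 2} × {29} = {(1,29), (2,29)}
  {2} × {29, 30} = {(2,29), (2,30)}
  {1} × {28, 29, 30} = {(1,28), (1,29), (1,30)}
  {2} × {28, 29, 30} = {(2,28), (2,29), (2,30)}
  {1, 2} × {29, 30} = {(1,29), (1,30), (2,29), (2,30)}
  {1, 2} × {28, 29, 30} = {(1,28), (1,29), (1,30), (2,28), (2,29), (2,30)}
These 10 distinct sets form the basis B.
Close under arbitrary unions to get τ_{X×Y}; counting gives |τ_{X×Y}| = 16.


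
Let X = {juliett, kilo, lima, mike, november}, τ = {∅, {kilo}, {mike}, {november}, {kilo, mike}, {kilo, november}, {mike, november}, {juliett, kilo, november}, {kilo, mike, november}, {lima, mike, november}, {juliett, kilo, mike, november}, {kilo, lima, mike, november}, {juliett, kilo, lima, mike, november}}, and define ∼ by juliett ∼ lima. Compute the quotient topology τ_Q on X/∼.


X/∼ = {[juliett=lima], [kilo], [mike], [november]}; |τ_Q| = 9.

Equivalence classes: [juliett=lima], [kilo], [mike], [november].
Quotient map π: X → X/∼ sends juliett ↦ [juliett=lima], kilo ↦ [kilo], lima ↦ [juliett=lima], mike ↦ [mike], november ↦ [november].
For each subset V ⊆ X/∼, compute π^{-1}(V) ⊆ X and check whether π^{-1}(V) ∈ τ. V is open in τ_Q iff π^{-1}(V) ∈ τ.
  V = {}: π^{-1}(V) = ∅ ∈ τ ✓.
  V = {[juliett=lima]}: π^{-1}(V) = {juliett, lima} ∉ τ ✗.
  V = {[kilo]}: π^{-1}(V) = {kilo} ∈ τ ✓.
  V = {[juliett=lima], [kilo]}: π^{-1}(V) = {juliett, kilo, lima} ∉ τ ✗.
  V = {[mike]}: π^{-1}(V) = {mike} ∈ τ ✓.
  V = {[juliett=lima], [mike]}: π^{-1}(V) = {juliett, lima, mike} ∉ τ ✗.
  V = {[kilo], [mike]}: π^{-1}(V) = {kilo, mike} ∈ τ ✓.
  V = {[juliett=lima], [kilo], [mike]}: π^{-1}(V) = {juliett, kilo, lima, mike} ∉ τ ✗.
  V = {[november]}: π^{-1}(V) = {november} ∈ τ ✓.
  V = {[juliett=lima], [november]}: π^{-1}(V) = {juliett, lima, november} ∉ τ ✗.
  V = {[kilo], [november]}: π^{-1}(V) = {kilo, november} ∈ τ ✓.
  V = {[juliett=lima], [kilo], [november]}: π^{-1}(V) = {juliett, kilo, lima, november} ∉ τ ✗.
  V = {[mike], [november]}: π^{-1}(V) = {mike, november} ∈ τ ✓.
  V = {[juliett=lima], [mike], [november]}: π^{-1}(V) = {juliett, lima, mike, november} ∉ τ ✗.
  V = {[kilo], [mike], [november]}: π^{-1}(V) = {kilo, mike, november} ∈ τ ✓.
  V = {[juliett=lima], [kilo], [mike], [november]}: π^{-1}(V) = {juliett, kilo, lima, mike, november} ∈ τ ✓.
Open sets in the quotient: τ_Q = {{}, {[kilo]}, {[mike]}, {[kilo], [mike]}, {[november]}, {[kilo], [november]}, {[mike], [november]}, {[kilo], [mike], [november]}, {[juliett=lima], [kilo], [mike], [november]}} (9 elements).


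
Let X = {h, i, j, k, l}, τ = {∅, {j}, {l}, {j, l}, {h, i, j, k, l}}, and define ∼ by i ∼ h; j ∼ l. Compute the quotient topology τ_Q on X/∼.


X/∼ = {[h=i], [j=l], [k]}; |τ_Q| = 3.

Equivalence classes: [h=i], [j=l], [k].
Quotient map π: X → X/∼ sends h ↦ [h=i], i ↦ [h=i], j ↦ [j=l], k ↦ [k], l ↦ [j=l].
For each subset V ⊆ X/∼, compute π^{-1}(V) ⊆ X and check whether π^{-1}(V) ∈ τ. V is open in τ_Q iff π^{-1}(V) ∈ τ.
  V = {}: π^{-1}(V) = ∅ ∈ τ ✓.
  V = {[h=i]}: π^{-1}(V) = {h, i} ∉ τ ✗.
  V = {[j=l]}: π^{-1}(V) = {j, l} ∈ τ ✓.
  V = {[h=i], [j=l]}: π^{-1}(V) = {h, i, j, l} ∉ τ ✗.
  V = {[k]}: π^{-1}(V) = {k} ∉ τ ✗.
  V = {[h=i], [k]}: π^{-1}(V) = {h, i, k} ∉ τ ✗.
  V = {[j=l], [k]}: π^{-1}(V) = {j, k, l} ∉ τ ✗.
  V = {[h=i], [j=l], [k]}: π^{-1}(V) = {h, i, j, k, l} ∈ τ ✓.
Open sets in the quotient: τ_Q = {{}, {[j=l]}, {[h=i], [j=l], [k]}} (3 elements).


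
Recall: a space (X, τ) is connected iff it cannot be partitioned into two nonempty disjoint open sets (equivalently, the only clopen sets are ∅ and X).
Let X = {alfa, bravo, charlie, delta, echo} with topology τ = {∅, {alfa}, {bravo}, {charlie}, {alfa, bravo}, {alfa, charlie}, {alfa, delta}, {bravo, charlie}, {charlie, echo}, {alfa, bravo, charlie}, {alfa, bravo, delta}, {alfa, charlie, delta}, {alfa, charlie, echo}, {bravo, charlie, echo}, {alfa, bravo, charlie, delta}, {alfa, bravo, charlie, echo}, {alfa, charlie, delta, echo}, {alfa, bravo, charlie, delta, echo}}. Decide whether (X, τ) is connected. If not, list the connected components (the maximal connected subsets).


(X, τ) is disconnected; components = [{bravo}, {alfa, delta}, {charlie, echo}].

Find clopen sets (U ∈ τ with X ∖ U ∈ τ):
  U = ∅, X ∖ U = {alfa, bravo, charlie, delta, echo} — both open, so U is clopen.
  U = {bravo}, X ∖ U = {alfa, charlie, delta, echo} — both open, so U is clopen.
  U = {alfa, delta}, X ∖ U = {bravo, charlie, echo} — both open, so U is clopen.
  U = {charlie, echo}, X ∖ U = {alfa, bravo, delta} — both open, so U is clopen.
  U = {alfa, bravo, delta}, X ∖ U = {charlie, echo} — both open, so U is clopen.
  U = {bravo, charlie, echo}, X ∖ U = {alfa, delta} — both open, so U is clopen.
  U = {alfa, charlie, delta, echo}, X ∖ U = {bravo} — both open, so U is clopen.
  U = {alfa, bravo, charlie, delta, echo}, X ∖ U = ∅ — both open, so U is clopen.
Nontrivial clopen(s) exist: e.g. {alfa, charlie, delta, echo}. So (X, τ) is disconnected.
Compute connected components by grouping points that agree on all clopens:
  component: {bravo}
  component: {alfa, delta}
  component: {charlie, echo}


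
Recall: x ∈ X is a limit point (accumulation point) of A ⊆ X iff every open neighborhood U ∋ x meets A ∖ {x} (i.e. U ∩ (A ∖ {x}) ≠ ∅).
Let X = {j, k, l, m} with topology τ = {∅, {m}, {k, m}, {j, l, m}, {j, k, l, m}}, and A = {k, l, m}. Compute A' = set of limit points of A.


A' = {j, k, l}

For each x ∈ X, list the open sets U ∈ τ with x ∈ U, then check whether U ∩ (A ∖ {x}) ≠ ∅ for every such U.
  x = j: opens ∋ x are {j, l, m}, {j, k, l, m}; each meets A ∖ {j}, so x IS a limit point.
  x = k: opens ∋ x are {k, m}, {j, k, l, m}; each meets A ∖ {k}, so x IS a limit point.
  x = l: opens ∋ x are {j, l, m}, {j, k, l, m}; each meets A ∖ {l}, so x IS a limit point.
  x = m: open {m} ∋ x has {m} ∩ (A ∖ {m}) = ∅, so x is NOT a limit point.
Collecting: A' = {j, k, l}.


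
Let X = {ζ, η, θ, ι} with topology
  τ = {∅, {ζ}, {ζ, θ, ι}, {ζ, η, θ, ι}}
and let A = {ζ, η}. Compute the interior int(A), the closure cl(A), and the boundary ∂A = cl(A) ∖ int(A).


int(A) = {ζ}, cl(A) = {ζ, η, θ, ι}, ∂A = {η, θ, ι}.

Closed sets in (X, τ) are complements of opens:
  closed(X, τ) = {∅, {η}, {η, θ, ι}, {ζ, η, θ, ι}}.
int(A) = ⋃ {U ∈ τ : U ⊆ A}. Opens contained in A: ∅, {ζ}.
Taking the union of these: int(A) = {ζ}.
cl(A) = ⋂ {C closed : A ⊆ C}. Closed sets containing A: {ζ, η, θ, ι}.
Intersecting these: cl(A) = {ζ, η, θ, ι}.
∂A = cl(A) ∖ int(A) = {ζ, η, θ, ι} ∖ {ζ} = {η, θ, ι}.


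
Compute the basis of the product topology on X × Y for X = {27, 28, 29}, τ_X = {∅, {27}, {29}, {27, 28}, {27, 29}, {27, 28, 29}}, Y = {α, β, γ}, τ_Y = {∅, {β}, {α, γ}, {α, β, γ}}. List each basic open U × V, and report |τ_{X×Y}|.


Basis B = {∅ × ∅, {27} × {β}, {29} × {β}, {27} × {α, γ}, {27, 28} × {β}, {27, 29} × {β}, {29} × {α, γ}, {27} × {α, β, γ}, {27, 28, 29} × {β}, {29} × {α, β, γ}, {27, 28} × {α, γ}, {27, 29} × {α, γ}, {27, 28} × {α, β, γ}, {27, 29} × {α, β, γ}, {27, 28, 29} × {α, γ}, {27, 28, 29} × {α, β, γ}}; |τ_{X×Y}| = 36.

Enumerate products U × V with U ∈ τ_X, V ∈ τ_Y (deduplicated):
  ∅ × ∅ = {} (∅)
  {27} × {β} = {(27,β)}
  {29} × {β} = {(29,β)}
  {27} × {α, γ} = {(27,α), (27,γ)}
  {27, 28} × {β} = {(27,β), (28,β)}
  {27, 29} × {β} = {(27,β), (29,β)}
  {29} × {α, γ} = {(29,α), (29,γ)}
  {27} × {α, β, γ} = {(27,α), (27,β), (27,γ)}
  {27, 28, 29} × {β} = {(27,β), (28,β), (29,β)}
  {29} × {α, β, γ} = {(29,α), (29,β), (29,γ)}
  {27, 28} × {α, γ} = {(27,α), (27,γ), (28,α), (28,γ)}
  {27, 29} × {α, γ} = {(27,α), (27,γ), (29,α), (29,γ)}
  {27, 28} × {α, β, γ} = {(27,α), (27,β), (27,γ), (28,α), (28,β), (28,γ)}
  {27, 29} × {α, β, γ} = {(27,α), (27,β), (27,γ), (29,α), (29,β), (29,γ)}
  {27, 28, 29} × {α, γ} = {(27,α), (27,γ), (28,α), (28,γ), (29,α), (29,γ)}
  {27, 28, 29} × {α, β, γ} = {(27,α), (27,β), (27,γ), (28,α), (28,β), (28,γ), (29,α), (29,β), (29,γ)}
These 16 distinct sets form the basis B.
Close under arbitrary unions to get τ_{X×Y}; counting gives |τ_{X×Y}| = 36.


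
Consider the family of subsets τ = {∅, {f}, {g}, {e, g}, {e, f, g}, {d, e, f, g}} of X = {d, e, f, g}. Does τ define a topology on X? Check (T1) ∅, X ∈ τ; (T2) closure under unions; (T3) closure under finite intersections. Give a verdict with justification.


τ is NOT a topology on X.

Axiom (T1): ∅ ∈ τ? Yes; X ∈ τ? Yes.
Axiom (T2/T3): check pairwise unions and intersections of members of τ.
Counterexample for (T2): {f} ∪ {g} = {f, g} ∉ τ. Therefore τ is NOT a topology.


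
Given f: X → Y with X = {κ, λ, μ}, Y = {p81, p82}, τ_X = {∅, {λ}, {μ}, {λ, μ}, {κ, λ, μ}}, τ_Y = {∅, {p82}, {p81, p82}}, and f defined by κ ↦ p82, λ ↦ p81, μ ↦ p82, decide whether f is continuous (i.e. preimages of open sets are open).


f is NOT continuous.

Compute f^{-1}(U) for each U ∈ τ_Y:
  U = ∅: f^{-1}(U) = ∅ ∈ τ_X ✓.
  U = {p82}: f^{-1}(U) = {κ, μ} ∉ τ_X ✗.
  U = {p81, p82}: f^{-1}(U) = {κ, λ, μ} ∈ τ_X ✓.
Found U = {p82} with f^{-1}(U) = {κ, μ} not in τ_X. Therefore f is NOT continuous.


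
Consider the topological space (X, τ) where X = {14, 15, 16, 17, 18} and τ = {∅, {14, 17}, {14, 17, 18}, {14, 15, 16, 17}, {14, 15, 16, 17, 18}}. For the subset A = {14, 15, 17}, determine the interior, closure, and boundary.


int(A) = {14, 17}, cl(A) = {14, 15, 16, 17, 18}, ∂A = {15, 16, 18}.

Closed sets in (X, τ) are complements of opens:
  closed(X, τ) = {∅, {18}, {15, 16}, {15, 16, 18}, {14, 15, 16, 17, 18}}.
int(A) = ⋃ {U ∈ τ : U ⊆ A}. Opens contained in A: ∅, {14, 17}.
Taking the union of these: int(A) = {14, 17}.
cl(A) = ⋂ {C closed : A ⊆ C}. Closed sets containing A: {14, 15, 16, 17, 18}.
Intersecting these: cl(A) = {14, 15, 16, 17, 18}.
∂A = cl(A) ∖ int(A) = {14, 15, 16, 17, 18} ∖ {14, 17} = {15, 16, 18}.


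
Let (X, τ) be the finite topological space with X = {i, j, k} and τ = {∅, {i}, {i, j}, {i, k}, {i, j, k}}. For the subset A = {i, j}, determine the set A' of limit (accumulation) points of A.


A' = {j, k}

For each x ∈ X, list the open sets U ∈ τ with x ∈ U, then check whether U ∩ (A ∖ {x}) ≠ ∅ for every such U.
  x = i: open {i} ∋ x has {i} ∩ (A ∖ {i}) = ∅, so x is NOT a limit point.
  x = j: opens ∋ x are {i, j}, {i, j, k}; each meets A ∖ {j}, so x IS a limit point.
  x = k: opens ∋ x are {i, k}, {i, j, k}; each meets A ∖ {k}, so x IS a limit point.
Collecting: A' = {j, k}.


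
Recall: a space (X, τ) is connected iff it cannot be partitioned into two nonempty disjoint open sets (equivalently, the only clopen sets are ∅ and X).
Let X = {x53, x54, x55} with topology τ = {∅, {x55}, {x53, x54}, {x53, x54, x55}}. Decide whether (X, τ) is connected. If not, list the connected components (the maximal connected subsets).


(X, τ) is disconnected; components = [{x55}, {x53, x54}].

Find clopen sets (U ∈ τ with X ∖ U ∈ τ):
  U = ∅, X ∖ U = {x53, x54, x55} — both open, so U is clopen.
  U = {x55}, X ∖ U = {x53, x54} — both open, so U is clopen.
  U = {x53, x54}, X ∖ U = {x55} — both open, so U is clopen.
  U = {x53, x54, x55}, X ∖ U = ∅ — both open, so U is clopen.
Nontrivial clopen(s) exist: e.g. {x53, x54}. So (X, τ) is disconnected.
Compute connected components by grouping points that agree on all clopens:
  component: {x55}
  component: {x53, x54}


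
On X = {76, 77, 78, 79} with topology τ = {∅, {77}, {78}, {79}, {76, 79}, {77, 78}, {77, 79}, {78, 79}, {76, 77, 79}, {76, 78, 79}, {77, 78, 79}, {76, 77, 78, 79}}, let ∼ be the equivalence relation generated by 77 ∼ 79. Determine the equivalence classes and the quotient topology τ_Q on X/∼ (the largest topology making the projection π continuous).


X/∼ = {[76], [77=79], [78]}; |τ_Q| = 6.

Equivalence classes: [76], [77=79], [78].
Quotient map π: X → X/∼ sends 76 ↦ [76], 77 ↦ [77=79], 78 ↦ [78], 79 ↦ [77=79].
For each subset V ⊆ X/∼, compute π^{-1}(V) ⊆ X and check whether π^{-1}(V) ∈ τ. V is open in τ_Q iff π^{-1}(V) ∈ τ.
  V = {}: π^{-1}(V) = ∅ ∈ τ ✓.
  V = {[76]}: π^{-1}(V) = {76} ∉ τ ✗.
  V = {[77=79]}: π^{-1}(V) = {77, 79} ∈ τ ✓.
  V = {[76], [77=79]}: π^{-1}(V) = {76, 77, 79} ∈ τ ✓.
  V = {[78]}: π^{-1}(V) = {78} ∈ τ ✓.
  V = {[76], [78]}: π^{-1}(V) = {76, 78} ∉ τ ✗.
  V = {[77=79], [78]}: π^{-1}(V) = {77, 78, 79} ∈ τ ✓.
  V = {[76], [77=79], [78]}: π^{-1}(V) = {76, 77, 78, 79} ∈ τ ✓.
Open sets in the quotient: τ_Q = {{}, {[77=79]}, {[76], [77=79]}, {[78]}, {[77=79], [78]}, {[76], [77=79], [78]}} (6 elements).


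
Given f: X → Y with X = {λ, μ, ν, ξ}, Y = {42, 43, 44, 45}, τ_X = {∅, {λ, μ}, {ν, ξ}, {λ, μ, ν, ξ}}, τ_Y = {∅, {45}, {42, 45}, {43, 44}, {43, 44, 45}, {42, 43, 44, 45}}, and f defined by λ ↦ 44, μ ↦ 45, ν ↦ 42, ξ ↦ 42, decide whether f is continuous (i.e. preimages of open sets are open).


f is NOT continuous.

Compute f^{-1}(U) for each U ∈ τ_Y:
  U = ∅: f^{-1}(U) = ∅ ∈ τ_X ✓.
  U = {45}: f^{-1}(U) = {μ} ∉ τ_X ✗.
  U = {42, 45}: f^{-1}(U) = {μ, ν, ξ} ∉ τ_X ✗.
  U = {43, 44}: f^{-1}(U) = {λ} ∉ τ_X ✗.
  U = {43, 44, 45}: f^{-1}(U) = {λ, μ} ∈ τ_X ✓.
  U = {42, 43, 44, 45}: f^{-1}(U) = {λ, μ, ν, ξ} ∈ τ_X ✓.
Found U = {45} with f^{-1}(U) = {μ} not in τ_X. Therefore f is NOT continuous.


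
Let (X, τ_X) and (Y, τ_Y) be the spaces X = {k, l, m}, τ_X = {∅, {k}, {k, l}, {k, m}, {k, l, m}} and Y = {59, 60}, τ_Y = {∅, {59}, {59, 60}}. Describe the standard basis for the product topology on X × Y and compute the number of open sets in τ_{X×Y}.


Basis B = {∅ × ∅, {k} × {59}, {k} × {59, 60}, {k, l} × {59}, {k, m} × {59}, {k, l, m} × {59}, {k, l} × {59, 60}, {k, m} × {59, 60}, {k, l, m} × {59, 60}}; |τ_{X×Y}| = 14.

Enumerate products U × V with U ∈ τ_X, V ∈ τ_Y (deduplicated):
  ∅ × ∅ = {} (∅)
  {k} × {59} = {(k,59)}
  {k} × {59, 60} = {(k,59), (k,60)}
  {k, l} × {59} = {(k,59), (l,59)}
  {k, m} × {59} = {(k,59), (m,59)}
  {k, l, m} × {59} = {(k,59), (l,59), (m,59)}
  {k, l} × {59, 60} = {(k,59), (k,60), (l,59), (l,60)}
  {k, m} × {59, 60} = {(k,59), (k,60), (m,59), (m,60)}
  {k, l, m} × {59, 60} = {(k,59), (k,60), (l,59), (l,60), (m,59), (m,60)}
These 9 distinct sets form the basis B.
Close under arbitrary unions to get τ_{X×Y}; counting gives |τ_{X×Y}| = 14.


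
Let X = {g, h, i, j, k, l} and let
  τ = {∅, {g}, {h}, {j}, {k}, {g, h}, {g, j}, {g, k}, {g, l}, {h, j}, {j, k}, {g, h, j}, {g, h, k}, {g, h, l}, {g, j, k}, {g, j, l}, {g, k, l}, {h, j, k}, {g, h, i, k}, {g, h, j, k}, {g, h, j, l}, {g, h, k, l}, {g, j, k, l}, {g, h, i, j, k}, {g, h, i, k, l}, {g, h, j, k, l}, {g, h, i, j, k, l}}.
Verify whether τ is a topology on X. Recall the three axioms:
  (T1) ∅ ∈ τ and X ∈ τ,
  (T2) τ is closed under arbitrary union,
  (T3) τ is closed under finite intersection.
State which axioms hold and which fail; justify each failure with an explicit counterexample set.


τ is NOT a topology on X.

Axiom (T1): ∅ ∈ τ? Yes; X ∈ τ? Yes.
Axiom (T2/T3): check pairwise unions and intersections of members of τ.
Counterexample for (T2): {h} ∪ {k} = {h, k} ∉ τ. Therefore τ is NOT a topology.


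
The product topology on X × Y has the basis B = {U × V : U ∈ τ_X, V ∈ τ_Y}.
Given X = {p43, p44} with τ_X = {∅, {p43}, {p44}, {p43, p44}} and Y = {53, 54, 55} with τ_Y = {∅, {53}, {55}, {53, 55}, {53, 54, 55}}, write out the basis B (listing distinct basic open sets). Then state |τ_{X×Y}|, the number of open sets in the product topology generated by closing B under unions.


Basis B = {∅ × ∅, {p43} × {53}, {p43} × {55}, {p44} × {53}, {p44} × {55}, {p43} × {53, 55}, {p43, p44} × {53}, {p43, p44} × {55}, {p44} × {53, 55}, {p43} × {53, 54, 55}, {p44} × {53, 54, 55}, {p43, p44} × {53, 55}, {p43, p44} × {53, 54, 55}}; |τ_{X×Y}| = 25.

Enumerate products U × V with U ∈ τ_X, V ∈ τ_Y (deduplicated):
  ∅ × ∅ = {} (∅)
  {p43} × {53} = {(p43,53)}
  {p43} × {55} = {(p43,55)}
  {p44} × {53} = {(p44,53)}
  {p44} × {55} = {(p44,55)}
  {p43} × {53, 55} = {(p43,53), (p43,55)}
  {p43, p44} × {53} = {(p43,53), (p44,53)}
  {p43, p44} × {55} = {(p43,55), (p44,55)}
  {p44} × {53, 55} = {(p44,53), (p44,55)}
  {p43} × {53, 54, 55} = {(p43,53), (p43,54), (p43,55)}
  {p44} × {53, 54, 55} = {(p44,53), (p44,54), (p44,55)}
  {p43, p44} × {53, 55} = {(p43,53), (p43,55), (p44,53), (p44,55)}
  {p43, p44} × {53, 54, 55} = {(p43,53), (p43,54), (p43,55), (p44,53), (p44,54), (p44,55)}
These 13 distinct sets form the basis B.
Close under arbitrary unions to get τ_{X×Y}; counting gives |τ_{X×Y}| = 25.


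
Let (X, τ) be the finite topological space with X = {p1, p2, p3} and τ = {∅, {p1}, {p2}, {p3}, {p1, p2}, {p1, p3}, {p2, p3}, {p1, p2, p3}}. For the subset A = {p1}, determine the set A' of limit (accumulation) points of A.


A' = ∅

For each x ∈ X, list the open sets U ∈ τ with x ∈ U, then check whether U ∩ (A ∖ {x}) ≠ ∅ for every such U.
  x = p1: open {p1} ∋ x has {p1} ∩ (A ∖ {p1}) = ∅, so x is NOT a limit point.
  x = p2: open {p2} ∋ x has {p2} ∩ (A ∖ {p2}) = ∅, so x is NOT a limit point.
  x = p3: open {p3} ∋ x has {p3} ∩ (A ∖ {p3}) = ∅, so x is NOT a limit point.
Collecting: A' = ∅.


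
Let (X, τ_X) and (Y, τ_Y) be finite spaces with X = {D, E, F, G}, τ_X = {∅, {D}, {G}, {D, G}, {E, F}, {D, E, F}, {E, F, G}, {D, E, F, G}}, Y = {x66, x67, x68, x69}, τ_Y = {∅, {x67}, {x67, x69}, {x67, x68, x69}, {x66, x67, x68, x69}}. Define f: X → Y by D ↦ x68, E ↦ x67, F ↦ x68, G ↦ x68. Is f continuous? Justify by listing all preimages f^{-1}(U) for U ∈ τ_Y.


f is NOT continuous.

Compute f^{-1}(U) for each U ∈ τ_Y:
  U = ∅: f^{-1}(U) = ∅ ∈ τ_X ✓.
  U = {x67}: f^{-1}(U) = {E} ∉ τ_X ✗.
  U = {x67, x69}: f^{-1}(U) = {E} ∉ τ_X ✗.
  U = {x67, x68, x69}: f^{-1}(U) = {D, E, F, G} ∈ τ_X ✓.
  U = {x66, x67, x68, x69}: f^{-1}(U) = {D, E, F, G} ∈ τ_X ✓.
Found U = {x67} with f^{-1}(U) = {E} not in τ_X. Therefore f is NOT continuous.


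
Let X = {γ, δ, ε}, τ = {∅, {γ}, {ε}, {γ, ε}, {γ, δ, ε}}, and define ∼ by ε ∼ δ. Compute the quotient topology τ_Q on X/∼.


X/∼ = {[γ], [δ=ε]}; |τ_Q| = 3.

Equivalence classes: [γ], [δ=ε].
Quotient map π: X → X/∼ sends γ ↦ [γ], δ ↦ [δ=ε], ε ↦ [δ=ε].
For each subset V ⊆ X/∼, compute π^{-1}(V) ⊆ X and check whether π^{-1}(V) ∈ τ. V is open in τ_Q iff π^{-1}(V) ∈ τ.
  V = {}: π^{-1}(V) = ∅ ∈ τ ✓.
  V = {[γ]}: π^{-1}(V) = {γ} ∈ τ ✓.
  V = {[δ=ε]}: π^{-1}(V) = {δ, ε} ∉ τ ✗.
  V = {[γ], [δ=ε]}: π^{-1}(V) = {γ, δ, ε} ∈ τ ✓.
Open sets in the quotient: τ_Q = {{}, {[γ]}, {[γ], [δ=ε]}} (3 elements).
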